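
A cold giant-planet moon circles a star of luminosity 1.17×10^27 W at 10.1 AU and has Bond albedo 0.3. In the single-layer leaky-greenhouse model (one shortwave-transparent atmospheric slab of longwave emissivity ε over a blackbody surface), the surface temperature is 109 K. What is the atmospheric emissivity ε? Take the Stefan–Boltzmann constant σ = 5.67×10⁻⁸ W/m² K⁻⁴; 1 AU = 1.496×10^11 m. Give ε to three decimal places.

0.217

d = 10.1 × 1.496×10^11 m = 1.511×10^12 m.
Spreading L over a sphere of radius d: S = 1.17×10^27/(4π·1.51×10^12²) = 40.78 W/m².
First, T_e = [40.78·(1−0.3)/(4σ)]^(1/4) = 105.9 K.
Since (2−ε)/2 = (T_e/T_s)⁴ = 0.8917, ε = 0.2166.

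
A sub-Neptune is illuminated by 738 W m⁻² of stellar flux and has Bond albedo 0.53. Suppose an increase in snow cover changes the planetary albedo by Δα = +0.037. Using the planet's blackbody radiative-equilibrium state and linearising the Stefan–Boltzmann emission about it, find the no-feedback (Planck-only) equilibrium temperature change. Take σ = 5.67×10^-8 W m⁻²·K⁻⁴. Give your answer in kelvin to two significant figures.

Unperturbed T_e = [738.0·(1−0.53)/(4σ)]^¼ = 197.8 K.
TOA radiative forcing: ΔF = −S·Δα/4 = −738.0·(+0.037)/4 = -6.826 W m⁻².
The Planck feedback parameter is 4σT_e³ = 1.754 W m⁻²/K.
So ΔT₀ = -6.826/1.754 = -3.89 K.

-3.9 K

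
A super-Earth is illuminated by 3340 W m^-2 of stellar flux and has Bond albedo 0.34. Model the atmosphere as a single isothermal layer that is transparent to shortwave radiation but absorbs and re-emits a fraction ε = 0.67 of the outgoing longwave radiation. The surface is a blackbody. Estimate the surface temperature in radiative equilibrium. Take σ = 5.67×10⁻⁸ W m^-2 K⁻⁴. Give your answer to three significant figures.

Effective emission temperature (TOA balance): σT_e⁴ = S(1−α)/4 = 551.1 W m^-2 → T_e = 314.0 K.
Surface balance with a leaky layer gives σT_s⁴ = σT_e⁴·2/(2−ε), so T_s = T_e·[2/(2−0.67)]^(1/4) = 347.7 K.

348 kelvin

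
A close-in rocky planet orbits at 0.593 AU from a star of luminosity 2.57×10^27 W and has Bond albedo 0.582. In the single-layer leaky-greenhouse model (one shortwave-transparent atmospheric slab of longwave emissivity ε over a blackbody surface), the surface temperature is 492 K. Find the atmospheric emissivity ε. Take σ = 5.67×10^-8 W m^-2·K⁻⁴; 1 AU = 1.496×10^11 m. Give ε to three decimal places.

d = 0.593 × 1.496×10^11 m = 8.871×10^10 m.
Spreading L over a sphere of radius d: S = 2.57×10^27/(4π·8.87×10^10²) = 25990 W m^-2.
TOA balance gives T_e = 467.8 K.
Since (2−ε)/2 = (T_e/T_s)⁴ = 0.8174, ε = 0.3652.

0.365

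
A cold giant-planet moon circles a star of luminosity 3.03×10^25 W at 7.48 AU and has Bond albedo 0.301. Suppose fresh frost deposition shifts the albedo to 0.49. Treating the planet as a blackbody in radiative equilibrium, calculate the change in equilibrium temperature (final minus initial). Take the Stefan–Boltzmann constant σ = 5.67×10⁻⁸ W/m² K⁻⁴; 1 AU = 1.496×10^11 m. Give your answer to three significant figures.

d = 7.48 × 1.496×10^11 m = 1.119×10^12 m.
Spreading L over a sphere of radius d: S = 3.03×10^25/(4π·1.12×10^12²) = 1.926 W/m².
Before: T₁ = [1.926·0.699/(4σ)]^(1/4) = 49.36 K.
After:  T₂ = [1.926·0.51/(4σ)]^(1/4) = 45.62 K.
ΔT = T₂ − T₁ = -3.741 K.

-3.74 kelvin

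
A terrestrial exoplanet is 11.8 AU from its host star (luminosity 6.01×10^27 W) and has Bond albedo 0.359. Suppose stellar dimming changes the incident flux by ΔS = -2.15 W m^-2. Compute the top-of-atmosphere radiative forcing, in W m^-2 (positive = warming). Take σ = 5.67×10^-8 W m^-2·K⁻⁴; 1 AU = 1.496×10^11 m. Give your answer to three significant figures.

-0.345 W m^-2

Orbital distance: d = 11.8 AU = 1.765×10^12 m.
Flux at the orbit: S = L/(4πd²) = 6.01×10^27/(4π·(1.77×10^12)²) = 153.5 W m^-2.
Only a fraction (1−α) is absorbed and it's spread over 4πR², so ΔF = (1−α)ΔS/4 = -0.3445 W m^-2.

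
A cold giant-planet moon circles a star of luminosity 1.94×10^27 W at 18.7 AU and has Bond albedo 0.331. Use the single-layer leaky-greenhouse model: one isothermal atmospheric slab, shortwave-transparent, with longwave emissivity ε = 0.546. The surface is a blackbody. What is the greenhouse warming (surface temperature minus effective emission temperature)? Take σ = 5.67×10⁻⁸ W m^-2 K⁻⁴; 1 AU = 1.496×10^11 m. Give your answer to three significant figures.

d = 18.7 × 1.496×10^11 m = 2.798×10^12 m.
Spreading L over a sphere of radius d: S = 1.94×10^27/(4π·2.80×10^12²) = 19.73 W m^-2.
The planet radiates to space at T_e = [S(1−α)/(4σ)]^(1/4) = 87.34 K.
For a single slab of emissivity ε, T_s⁴ = 2T_e⁴/(2−ε); thus T_s = 87.34·(1.376)^(1/4) = 94.59 K.
T_s − T_e = 94.59 − 87.34 = 7.246 K.

7.25 kelvin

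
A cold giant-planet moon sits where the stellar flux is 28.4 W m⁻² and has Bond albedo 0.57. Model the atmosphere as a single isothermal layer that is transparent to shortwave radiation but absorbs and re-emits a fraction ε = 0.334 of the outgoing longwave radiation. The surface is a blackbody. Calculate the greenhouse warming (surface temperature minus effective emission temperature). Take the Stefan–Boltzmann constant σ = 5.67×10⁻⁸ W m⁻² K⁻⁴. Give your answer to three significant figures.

The planet radiates to space at T_e = [S(1−α)/(4σ)]^(1/4) = 85.66 K.
Surface balance with a leaky layer gives σT_s⁴ = σT_e⁴·2/(2−ε), so T_s = T_e·[2/(2−0.334)]^(1/4) = 89.67 K.
T_s − T_e = 89.67 − 85.66 = 4.004 K.

4.00 kelvin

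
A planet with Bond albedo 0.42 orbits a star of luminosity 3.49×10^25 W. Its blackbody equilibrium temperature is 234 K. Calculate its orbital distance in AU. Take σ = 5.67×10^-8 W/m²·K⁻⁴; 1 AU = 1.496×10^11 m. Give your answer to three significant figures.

0.325 AU

Required flux: S = 4σT⁴/(1−α) = 1172 W/m².
S = L/(4πd²) → d = √(L/4πS) = √(3.49×10^25/(4π·1172)) = 4.867×10^10 m = 0.3253 AU.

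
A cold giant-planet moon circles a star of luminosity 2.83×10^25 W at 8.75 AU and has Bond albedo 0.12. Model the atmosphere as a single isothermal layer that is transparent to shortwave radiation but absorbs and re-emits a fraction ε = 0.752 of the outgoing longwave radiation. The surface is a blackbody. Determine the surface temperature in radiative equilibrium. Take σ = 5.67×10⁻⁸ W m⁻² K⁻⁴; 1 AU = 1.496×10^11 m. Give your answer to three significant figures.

53.5 kelvin

Orbital distance: d = 8.75 AU = 1.309×10^12 m.
S = L/(4πd²) = 1.314 W m⁻².
At the top of the atmosphere, σT_e⁴ = S(1−α)/4 = 0.2891 W m⁻², giving T_e = 47.52 K.
The surface balance (absorbed SW + ε·downward IR = σT_s⁴) with T_a⁴ = T_s⁴/2 reduces to T_s = T_e·[2/(2−ε)]^¼ = 53.47 K.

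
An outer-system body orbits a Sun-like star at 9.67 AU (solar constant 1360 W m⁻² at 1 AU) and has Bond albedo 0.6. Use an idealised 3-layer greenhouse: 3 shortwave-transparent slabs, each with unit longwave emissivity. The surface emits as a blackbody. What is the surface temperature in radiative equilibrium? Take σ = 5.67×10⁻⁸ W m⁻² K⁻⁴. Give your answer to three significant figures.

101 K

Flux at the orbit: S = 1360/(9.67)² = 14.54 W m⁻².
OLR = S(1−α)/4 = 1.454 W m⁻²; the top layer radiates at T_e = 71.17 K.
Layer-by-layer balance gives σT_s⁴ = (N+1)σT_e⁴, so T_s = 4^¼·71.17 = 100.6 K.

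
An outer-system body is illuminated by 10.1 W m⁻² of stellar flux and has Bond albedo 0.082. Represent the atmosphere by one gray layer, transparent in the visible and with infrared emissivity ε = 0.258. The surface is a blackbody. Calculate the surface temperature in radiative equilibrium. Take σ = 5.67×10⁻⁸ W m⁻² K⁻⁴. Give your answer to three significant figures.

82.8 kelvin

The planet radiates to space at T_e = [S(1−α)/(4σ)]^(1/4) = 79.96 K.
The surface balance (absorbed SW + ε·downward IR = σT_s⁴) with T_a⁴ = T_s⁴/2 reduces to T_s = T_e·[2/(2−ε)]^¼ = 82.77 K.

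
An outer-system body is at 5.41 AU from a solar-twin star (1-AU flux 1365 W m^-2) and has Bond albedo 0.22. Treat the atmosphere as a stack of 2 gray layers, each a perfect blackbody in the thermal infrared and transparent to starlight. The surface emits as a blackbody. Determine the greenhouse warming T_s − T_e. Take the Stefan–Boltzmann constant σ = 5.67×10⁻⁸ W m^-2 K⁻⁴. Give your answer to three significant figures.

Irradiance scales as 1/d², so S = 1365 W m^-2 × (1/5.41)² = 46.64 W m^-2.
The effective emission temperature is T_e = [S(1−α)/(4σ)]^¼ = 112.5 K.
T_s = (N+1)^(1/4)·T_e = 148.1 K.
So the greenhouse effect raises the surface by 148.1 − 112.5 = 35.57 K.

35.6 K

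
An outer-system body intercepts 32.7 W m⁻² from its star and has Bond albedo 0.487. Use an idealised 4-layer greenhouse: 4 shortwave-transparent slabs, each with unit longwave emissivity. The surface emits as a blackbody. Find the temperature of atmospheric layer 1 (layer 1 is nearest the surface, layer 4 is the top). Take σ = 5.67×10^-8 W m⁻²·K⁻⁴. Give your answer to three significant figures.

131 K

Top-of-atmosphere balance: σT_e⁴ = S(1−α)/4 = 4.194 W m⁻² → T_e = 92.74 K.
In the N-layer model, layer k (counted from the surface) has T_k = (N+1−k)^(1/4)·T_e.
With k = 1: T_1 = (4+1−1)^¼·92.74 K = 131.2 K.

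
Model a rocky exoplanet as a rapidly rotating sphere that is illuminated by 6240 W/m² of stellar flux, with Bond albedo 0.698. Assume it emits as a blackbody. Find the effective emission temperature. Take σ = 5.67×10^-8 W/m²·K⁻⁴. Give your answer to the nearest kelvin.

302 kelvin

Averaging over the sphere, the absorbed flux is S(1−α)/4 = 471.1 W/m².
Balancing against σT⁴: T = (471.1/5.67×10⁻⁸)^(1/4) = 301.9 K.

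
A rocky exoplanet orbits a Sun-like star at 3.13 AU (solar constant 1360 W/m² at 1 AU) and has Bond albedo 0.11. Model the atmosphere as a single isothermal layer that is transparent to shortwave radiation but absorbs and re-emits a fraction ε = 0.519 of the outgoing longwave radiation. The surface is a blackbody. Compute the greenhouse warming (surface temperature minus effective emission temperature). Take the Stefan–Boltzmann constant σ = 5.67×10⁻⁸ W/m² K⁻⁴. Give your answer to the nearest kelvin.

By the inverse-square law, S = 1360/3.13² = 138.8 W/m².
The planet radiates to space at T_e = [S(1−α)/(4σ)]^(1/4) = 152.8 K.
For a single slab of emissivity ε, T_s⁴ = 2T_e⁴/(2−ε); thus T_s = 152.8·(1.35)^(1/4) = 164.7 K.
The atmosphere warms the surface by 11.92 K.

12 K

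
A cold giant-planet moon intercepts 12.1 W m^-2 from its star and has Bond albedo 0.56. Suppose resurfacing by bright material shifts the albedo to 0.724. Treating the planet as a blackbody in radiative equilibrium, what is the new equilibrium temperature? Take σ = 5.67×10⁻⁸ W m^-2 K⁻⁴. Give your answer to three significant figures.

New equilibrium: T₂ = [(1−0.724)·12.10/(4σ)]^(1/4) = 61.95 K.

61.9 kelvin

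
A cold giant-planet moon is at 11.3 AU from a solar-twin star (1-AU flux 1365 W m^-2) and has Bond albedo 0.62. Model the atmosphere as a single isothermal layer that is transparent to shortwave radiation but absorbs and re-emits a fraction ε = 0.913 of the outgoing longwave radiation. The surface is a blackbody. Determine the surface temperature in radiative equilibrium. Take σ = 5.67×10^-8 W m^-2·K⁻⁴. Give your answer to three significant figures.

75.8 K

By the inverse-square law, S = 1365/11.3² = 10.69 W m^-2.
At the top of the atmosphere, σT_e⁴ = S(1−α)/4 = 1.016 W m^-2, giving T_e = 65.05 K.
For a single slab of emissivity ε, T_s⁴ = 2T_e⁴/(2−ε); thus T_s = 65.05·(1.84)^(1/4) = 75.77 K.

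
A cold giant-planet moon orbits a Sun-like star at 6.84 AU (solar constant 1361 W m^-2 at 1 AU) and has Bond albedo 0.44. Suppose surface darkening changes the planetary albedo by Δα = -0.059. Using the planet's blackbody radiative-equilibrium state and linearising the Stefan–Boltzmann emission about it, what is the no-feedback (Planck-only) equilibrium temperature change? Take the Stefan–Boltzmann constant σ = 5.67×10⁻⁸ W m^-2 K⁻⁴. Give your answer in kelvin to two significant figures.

2.4 K

Flux at the orbit: S = 1361/(6.84)² = 29.09 W m^-2.
The baseline emission temperature is T_e = 92.06 K.
TOA radiative forcing: ΔF = −S·Δα/4 = −29.09·(-0.059)/4 = 0.4291 W m^-2.
The Planck feedback parameter is 4σT_e³ = 0.1770 W m^-2/K.
Hence the no-feedback warming is ΔF/(4σT_e³) = 2.42 K.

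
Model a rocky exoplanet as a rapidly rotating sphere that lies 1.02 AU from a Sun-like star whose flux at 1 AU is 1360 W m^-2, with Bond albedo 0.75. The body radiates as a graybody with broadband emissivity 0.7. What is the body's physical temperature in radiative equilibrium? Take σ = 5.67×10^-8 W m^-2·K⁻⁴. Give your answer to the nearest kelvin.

213 K

Flux at the orbit: S = 1360/(1.02)² = 1307 W m^-2.
Averaging over the sphere, the absorbed flux is S(1−α)/4 = 81.70 W m^-2.
Radiative balance εσT⁴ = 81.70 gives T = [81.70/(0.7·σ)]^(1/4) = 213.0 K.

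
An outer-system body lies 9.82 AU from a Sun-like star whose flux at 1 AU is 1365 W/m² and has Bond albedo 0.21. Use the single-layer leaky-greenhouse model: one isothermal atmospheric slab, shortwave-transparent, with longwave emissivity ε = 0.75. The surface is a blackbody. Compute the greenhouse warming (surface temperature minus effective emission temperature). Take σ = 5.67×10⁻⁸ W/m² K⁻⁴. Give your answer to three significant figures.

By the inverse-square law, S = 1365/9.82² = 14.15 W/m².
At the top of the atmosphere, σT_e⁴ = S(1−α)/4 = 2.796 W/m², giving T_e = 83.80 K.
For a single slab of emissivity ε, T_s⁴ = 2T_e⁴/(2−ε); thus T_s = 83.80·(1.6)^(1/4) = 94.24 K.
T_s − T_e = 94.24 − 83.80 = 10.45 K.

10.4 kelvin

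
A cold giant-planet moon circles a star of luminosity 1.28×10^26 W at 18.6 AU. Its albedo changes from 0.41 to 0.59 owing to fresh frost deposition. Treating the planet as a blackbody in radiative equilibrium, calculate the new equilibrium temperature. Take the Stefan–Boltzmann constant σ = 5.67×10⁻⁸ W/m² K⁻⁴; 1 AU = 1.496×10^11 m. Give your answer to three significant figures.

39.3 K

Orbital distance: d = 18.6 AU = 2.783×10^12 m.
Flux at the orbit: S = L/(4πd²) = 1.28×10^26/(4π·(2.78×10^12)²) = 1.316 W/m².
T₂ = [S(1−α₂)/(4σ)]^(1/4) = [1.316·0.41/(4σ)]^(1/4) = 39.27 K.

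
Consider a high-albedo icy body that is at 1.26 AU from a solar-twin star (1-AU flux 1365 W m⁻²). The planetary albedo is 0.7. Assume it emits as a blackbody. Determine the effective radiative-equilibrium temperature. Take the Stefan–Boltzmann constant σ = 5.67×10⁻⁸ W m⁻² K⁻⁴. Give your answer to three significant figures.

184 K

Irradiance scales as 1/d², so S = 1365 W m⁻² × (1/1.26)² = 859.8 W m⁻².
Absorbed flux (global mean): S(1−α)/4 = 859.8·0.3/4 = 64.48 W m⁻².
Balancing against σT⁴: T = (64.48/5.67×10⁻⁸)^(1/4) = 183.6 K.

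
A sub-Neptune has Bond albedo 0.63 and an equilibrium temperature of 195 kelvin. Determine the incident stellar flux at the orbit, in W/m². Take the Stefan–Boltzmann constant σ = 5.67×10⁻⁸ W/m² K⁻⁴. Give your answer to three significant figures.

886 W/m²

From S(1−α)/4 = σT⁴: S = 4σT⁴/(1−α).
σT⁴ = 5.67×10⁻⁸·(195)⁴ = 81.98 W/m².
So S = 4×81.98/(1−0.63) = 886.3 W/m².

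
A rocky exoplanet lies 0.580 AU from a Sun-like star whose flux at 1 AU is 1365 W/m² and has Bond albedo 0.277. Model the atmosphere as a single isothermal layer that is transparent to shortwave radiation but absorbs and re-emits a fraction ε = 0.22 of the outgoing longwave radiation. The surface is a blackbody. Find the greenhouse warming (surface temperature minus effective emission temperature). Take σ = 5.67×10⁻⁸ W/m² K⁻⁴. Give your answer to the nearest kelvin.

10 K

Flux at the orbit: S = 1365/(0.580)² = 4058 W/m².
Effective emission temperature (TOA balance): σT_e⁴ = S(1−α)/4 = 733.4 W/m² → T_e = 337.2 K.
The surface balance (absorbed SW + ε·downward IR = σT_s⁴) with T_a⁴ = T_s⁴/2 reduces to T_s = T_e·[2/(2−ε)]^¼ = 347.2 K.
Greenhouse warming: T_s − T_e = 9.970 K.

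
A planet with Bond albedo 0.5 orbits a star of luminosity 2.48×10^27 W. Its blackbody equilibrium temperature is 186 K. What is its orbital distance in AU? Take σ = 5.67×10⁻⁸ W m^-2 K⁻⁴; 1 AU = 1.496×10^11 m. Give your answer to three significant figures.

The flux needed for this T is 4σT⁴/(1−0.5) = 542.9 W m^-2.
From L = 4πd²S, d = √(2.48×10^27/(4π·542.9)) = 6.029×10^11 m = 4.030 AU.

4.03 AU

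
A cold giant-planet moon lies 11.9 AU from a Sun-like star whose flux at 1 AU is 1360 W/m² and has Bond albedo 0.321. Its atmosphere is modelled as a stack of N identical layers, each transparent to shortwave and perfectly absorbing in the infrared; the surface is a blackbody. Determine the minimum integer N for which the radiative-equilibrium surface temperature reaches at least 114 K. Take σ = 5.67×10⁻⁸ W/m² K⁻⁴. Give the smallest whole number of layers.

5

Irradiance scales as 1/d², so S = 1360 W/m² × (1/11.9)² = 9.604 W/m².
Top-of-atmosphere balance: σT_e⁴ = S(1−α)/4 = 1.630 W/m² → T_e = 73.23 K.
Since T_s⁴ = (N+1)T_e⁴, we need N ≥ (T_s/T_e)⁴ − 1 = 4.874.
Rounding up, N = 5.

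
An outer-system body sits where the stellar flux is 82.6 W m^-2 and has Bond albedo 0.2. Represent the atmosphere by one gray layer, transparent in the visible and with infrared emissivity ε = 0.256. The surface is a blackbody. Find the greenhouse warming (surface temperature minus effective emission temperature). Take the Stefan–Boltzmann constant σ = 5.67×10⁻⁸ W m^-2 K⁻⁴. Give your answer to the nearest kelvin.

At the top of the atmosphere, σT_e⁴ = S(1−α)/4 = 16.52 W m^-2, giving T_e = 130.6 K.
The surface balance (absorbed SW + ε·downward IR = σT_s⁴) with T_a⁴ = T_s⁴/2 reduces to T_s = T_e·[2/(2−ε)]^¼ = 135.2 K.
Greenhouse warming: T_s − T_e = 4.551 K.

5 K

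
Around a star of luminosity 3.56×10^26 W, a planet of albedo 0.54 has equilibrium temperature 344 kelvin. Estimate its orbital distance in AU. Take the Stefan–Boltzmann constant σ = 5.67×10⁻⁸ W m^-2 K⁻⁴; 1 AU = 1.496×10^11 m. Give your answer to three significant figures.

0.428 AU

Required flux: S = 4σT⁴/(1−α) = 6904 W m^-2.
Then d = [L/(4πS)]^(1/2) = 6.406×10^10 m, i.e. 0.4282 AU.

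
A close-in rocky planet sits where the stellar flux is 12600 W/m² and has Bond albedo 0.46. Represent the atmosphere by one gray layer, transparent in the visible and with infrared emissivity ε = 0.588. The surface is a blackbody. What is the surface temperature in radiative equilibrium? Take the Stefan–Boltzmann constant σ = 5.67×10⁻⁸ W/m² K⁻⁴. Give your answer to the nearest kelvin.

At the top of the atmosphere, σT_e⁴ = S(1−α)/4 = 1701 W/m², giving T_e = 416.2 K.
The surface balance (absorbed SW + ε·downward IR = σT_s⁴) with T_a⁴ = T_s⁴/2 reduces to T_s = T_e·[2/(2−ε)]^¼ = 454.0 K.

454 K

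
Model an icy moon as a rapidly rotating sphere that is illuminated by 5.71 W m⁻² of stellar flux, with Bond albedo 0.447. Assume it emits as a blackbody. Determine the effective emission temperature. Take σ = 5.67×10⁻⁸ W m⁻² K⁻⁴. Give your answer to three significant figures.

The planet absorbs (1−α)S over its disc πR² and re-emits over 4πR², so the mean absorbed flux is (1−0.447)·5.710/4 = 0.7894 W m⁻².
In equilibrium σT⁴ equals this, so T = 61.08 K.

61.1 K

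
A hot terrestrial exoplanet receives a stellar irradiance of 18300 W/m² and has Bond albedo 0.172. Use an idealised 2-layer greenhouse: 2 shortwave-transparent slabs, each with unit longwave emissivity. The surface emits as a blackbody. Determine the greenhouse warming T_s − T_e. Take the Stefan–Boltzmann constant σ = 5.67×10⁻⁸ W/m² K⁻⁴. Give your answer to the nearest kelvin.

161 kelvin

OLR = S(1−α)/4 = 3788 W/m²; the top layer radiates at T_e = 508.4 K.
T_s = (N+1)^(1/4)·T_e = 669.1 K.
Warming: T_s − T_e = 160.7 K.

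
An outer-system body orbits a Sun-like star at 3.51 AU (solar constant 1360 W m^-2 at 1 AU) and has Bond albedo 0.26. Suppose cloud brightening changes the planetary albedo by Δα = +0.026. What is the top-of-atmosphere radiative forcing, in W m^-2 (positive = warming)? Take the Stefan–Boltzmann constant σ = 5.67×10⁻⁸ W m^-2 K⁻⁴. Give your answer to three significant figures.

-0.718 W m^-2

Irradiance scales as 1/d², so S = 1360 W m^-2 × (1/3.51)² = 110.4 W m^-2.
The change in absorbed flux is Δ[S(1−α)/4] = −SΔα/4 = -0.7175 W m^-2.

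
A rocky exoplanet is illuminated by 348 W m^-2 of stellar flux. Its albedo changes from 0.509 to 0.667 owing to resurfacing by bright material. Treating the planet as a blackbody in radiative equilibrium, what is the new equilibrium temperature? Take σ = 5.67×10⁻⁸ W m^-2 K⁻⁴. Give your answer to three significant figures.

150 kelvin

T₂ = [S(1−α₂)/(4σ)]^(1/4) = [348.0·0.333/(4σ)]^(1/4) = 150.3 K.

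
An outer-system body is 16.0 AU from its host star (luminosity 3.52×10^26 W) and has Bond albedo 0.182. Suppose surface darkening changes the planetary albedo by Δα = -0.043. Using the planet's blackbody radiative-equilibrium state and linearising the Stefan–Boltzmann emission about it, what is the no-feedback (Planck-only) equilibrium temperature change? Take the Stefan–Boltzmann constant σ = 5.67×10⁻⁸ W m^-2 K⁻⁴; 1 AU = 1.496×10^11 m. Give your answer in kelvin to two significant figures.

Orbital distance: d = 16.0 AU = 2.394×10^12 m.
Spreading L over a sphere of radius d: S = 3.52×10^26/(4π·2.39×10^12²) = 4.889 W m^-2.
The baseline emission temperature is T_e = 64.80 K.
TOA radiative forcing: ΔF = −S·Δα/4 = −4.889·(-0.043)/4 = 0.05256 W m^-2.
The Planck feedback parameter is 4σT_e³ = 0.06172 W m^-2/K.
So ΔT₀ = 0.05256/0.06172 = 0.852 K.

0.85 K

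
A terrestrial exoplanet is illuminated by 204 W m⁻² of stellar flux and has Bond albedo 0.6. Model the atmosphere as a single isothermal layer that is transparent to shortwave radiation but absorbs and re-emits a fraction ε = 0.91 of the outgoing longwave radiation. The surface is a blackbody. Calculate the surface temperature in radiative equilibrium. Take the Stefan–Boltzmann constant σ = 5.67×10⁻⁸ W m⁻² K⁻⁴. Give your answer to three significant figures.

160 kelvin

Effective emission temperature (TOA balance): σT_e⁴ = S(1−α)/4 = 20.40 W m⁻² → T_e = 137.7 K.
Surface balance with a leaky layer gives σT_s⁴ = σT_e⁴·2/(2−ε), so T_s = T_e·[2/(2−0.91)]^(1/4) = 160.3 K.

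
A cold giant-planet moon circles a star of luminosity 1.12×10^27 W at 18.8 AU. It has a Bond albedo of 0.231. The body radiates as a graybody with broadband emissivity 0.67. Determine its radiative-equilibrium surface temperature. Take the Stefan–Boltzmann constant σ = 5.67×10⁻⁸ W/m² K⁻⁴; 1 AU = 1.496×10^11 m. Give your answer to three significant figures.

Orbital distance: d = 18.8 AU = 2.812×10^12 m.
Flux at the orbit: S = L/(4πd²) = 1.12×10^27/(4π·(2.81×10^12)²) = 11.27 W/m².
The planet absorbs (1−α)S over its disc πR² and re-emits over 4πR², so the mean absorbed flux is (1−0.231)·11.27/4 = 2.166 W/m².
Equating to εσT⁴ with ε = 0.67: T = (2.166/0.67σ)^(1/4) = 86.90 K.

86.9 kelvin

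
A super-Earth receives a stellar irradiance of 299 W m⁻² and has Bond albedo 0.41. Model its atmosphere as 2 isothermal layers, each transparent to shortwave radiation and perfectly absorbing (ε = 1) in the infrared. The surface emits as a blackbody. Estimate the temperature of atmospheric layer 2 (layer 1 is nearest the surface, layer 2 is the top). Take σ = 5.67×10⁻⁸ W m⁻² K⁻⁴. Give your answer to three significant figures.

OLR = S(1−α)/4 = 44.10 W m⁻²; the top layer radiates at T_e = 167.0 K.
In the N-layer model, layer k (counted from the surface) has T_k = (N+1−k)^(1/4)·T_e.
With k = 2: T_2 = (2+1−2)^¼·167.0 K = 167.0 K.

167 kelvin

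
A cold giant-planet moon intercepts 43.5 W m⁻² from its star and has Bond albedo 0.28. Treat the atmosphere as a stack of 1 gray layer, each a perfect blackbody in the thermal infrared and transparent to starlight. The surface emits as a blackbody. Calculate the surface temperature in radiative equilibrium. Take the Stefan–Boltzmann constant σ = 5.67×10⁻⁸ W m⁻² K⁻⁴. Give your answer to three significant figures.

129 K

The effective emission temperature is T_e = [S(1−α)/(4σ)]^¼ = 108.4 K.
Layer-by-layer balance gives σT_s⁴ = (N+1)σT_e⁴, so T_s = 2^¼·108.4 = 128.9 K.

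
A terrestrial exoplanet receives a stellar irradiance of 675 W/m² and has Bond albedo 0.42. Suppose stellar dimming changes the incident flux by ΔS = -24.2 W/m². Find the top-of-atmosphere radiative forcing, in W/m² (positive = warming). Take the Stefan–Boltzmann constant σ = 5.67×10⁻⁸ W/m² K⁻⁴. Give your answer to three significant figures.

ΔF = Δ[S(1−α)]/4 = (1−0.42)·-24.2/4 = -3.509 W/m².

-3.51 W/m²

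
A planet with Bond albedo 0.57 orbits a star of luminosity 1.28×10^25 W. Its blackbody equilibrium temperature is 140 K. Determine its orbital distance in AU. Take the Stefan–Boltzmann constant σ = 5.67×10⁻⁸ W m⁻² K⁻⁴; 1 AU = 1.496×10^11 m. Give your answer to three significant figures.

0.474 AU

Energy balance gives S = 4σT⁴/(1−α) = 202.6 W m⁻².
From L = 4πd²S, d = √(1.28×10^25/(4π·202.6)) = 7.090×10^10 m = 0.4739 AU.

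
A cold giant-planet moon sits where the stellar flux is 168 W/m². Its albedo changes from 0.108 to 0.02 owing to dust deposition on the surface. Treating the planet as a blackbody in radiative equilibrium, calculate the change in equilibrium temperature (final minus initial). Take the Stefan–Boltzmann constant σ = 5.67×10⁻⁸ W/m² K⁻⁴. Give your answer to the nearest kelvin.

4 K

Initial: T₁ = [S(1−0.108)/(4σ)]^(1/4) = 160.3 K.
With α = 0.02, T₂ = 164.1 K.
Change: 164.1 − 160.3 = 3.816 K.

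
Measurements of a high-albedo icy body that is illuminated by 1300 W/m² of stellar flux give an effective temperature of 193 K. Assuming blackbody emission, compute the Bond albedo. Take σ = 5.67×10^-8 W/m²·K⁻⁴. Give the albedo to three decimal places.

Rearranging the radiative balance, α = 1 − 4σT⁴/S.
σT⁴ = 78.67 W/m², so 4σT⁴ = 314.7 W/m².
Hence α = 1 − 314.7/1300 = 0.7579.

0.758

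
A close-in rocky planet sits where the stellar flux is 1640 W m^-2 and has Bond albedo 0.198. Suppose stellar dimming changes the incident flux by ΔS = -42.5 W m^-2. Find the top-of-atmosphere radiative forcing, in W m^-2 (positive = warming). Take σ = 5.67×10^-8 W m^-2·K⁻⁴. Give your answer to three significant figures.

-8.52 W m^-2

ΔF = Δ[S(1−α)]/4 = (1−0.198)·-42.5/4 = -8.521 W m^-2.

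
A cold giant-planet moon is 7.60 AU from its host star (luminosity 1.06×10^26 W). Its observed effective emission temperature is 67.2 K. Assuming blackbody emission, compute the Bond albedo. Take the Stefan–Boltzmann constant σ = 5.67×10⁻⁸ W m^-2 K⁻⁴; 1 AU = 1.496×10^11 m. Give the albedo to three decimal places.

d = 7.60 × 1.496×10^11 m = 1.137×10^12 m.
S = L/(4πd²) = 6.525 W m^-2.
Energy balance: S(1−α)/4 = σT⁴, so 1−α = 4σT⁴/S.
σT⁴ = 1.156 W m^-2, so 4σT⁴ = 4.625 W m^-2.
Hence α = 1 − 4.625/6.525 = 0.2912.

0.291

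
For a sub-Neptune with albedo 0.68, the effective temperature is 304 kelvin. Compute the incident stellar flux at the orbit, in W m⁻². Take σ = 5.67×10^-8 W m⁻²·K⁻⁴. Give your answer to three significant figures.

From S(1−α)/4 = σT⁴: S = 4σT⁴/(1−α).
The emitted flux is σT⁴ = 484.3 W m⁻².
S = 4·484.3/0.32 = 6053 W m⁻².

6050 W m⁻²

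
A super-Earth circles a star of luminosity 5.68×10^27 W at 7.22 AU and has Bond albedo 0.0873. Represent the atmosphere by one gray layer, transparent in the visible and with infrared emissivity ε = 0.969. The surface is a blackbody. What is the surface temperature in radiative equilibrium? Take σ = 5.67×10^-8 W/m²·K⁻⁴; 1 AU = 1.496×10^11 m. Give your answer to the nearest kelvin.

d = 7.22 × 1.496×10^11 m = 1.080×10^12 m.
Spreading L over a sphere of radius d: S = 5.68×10^27/(4π·1.08×10^12²) = 387.4 W/m².
At the top of the atmosphere, σT_e⁴ = S(1−α)/4 = 88.40 W/m², giving T_e = 198.7 K.
The surface balance (absorbed SW + ε·downward IR = σT_s⁴) with T_a⁴ = T_s⁴/2 reduces to T_s = T_e·[2/(2−ε)]^¼ = 234.5 K.

235 K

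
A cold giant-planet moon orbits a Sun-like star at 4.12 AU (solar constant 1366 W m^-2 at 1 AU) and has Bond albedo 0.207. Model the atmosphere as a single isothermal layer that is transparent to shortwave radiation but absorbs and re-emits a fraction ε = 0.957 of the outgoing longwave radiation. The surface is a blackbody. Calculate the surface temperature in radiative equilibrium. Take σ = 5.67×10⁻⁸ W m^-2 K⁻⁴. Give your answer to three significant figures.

152 K

Irradiance scales as 1/d², so S = 1366 W m^-2 × (1/4.12)² = 80.47 W m^-2.
Effective emission temperature (TOA balance): σT_e⁴ = S(1−α)/4 = 15.95 W m^-2 → T_e = 129.5 K.
Surface balance with a leaky layer gives σT_s⁴ = σT_e⁴·2/(2−ε), so T_s = T_e·[2/(2−0.957)]^(1/4) = 152.4 K.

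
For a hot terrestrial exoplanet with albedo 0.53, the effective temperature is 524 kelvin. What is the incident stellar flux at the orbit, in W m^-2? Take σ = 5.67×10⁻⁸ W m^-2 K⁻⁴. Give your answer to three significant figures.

36400 W m^-2

From S(1−α)/4 = σT⁴: S = 4σT⁴/(1−α).
σT⁴ = 5.67×10⁻⁸·(524)⁴ = 4275 W m^-2.
S = 4·4275/0.47 = 36380 W m^-2.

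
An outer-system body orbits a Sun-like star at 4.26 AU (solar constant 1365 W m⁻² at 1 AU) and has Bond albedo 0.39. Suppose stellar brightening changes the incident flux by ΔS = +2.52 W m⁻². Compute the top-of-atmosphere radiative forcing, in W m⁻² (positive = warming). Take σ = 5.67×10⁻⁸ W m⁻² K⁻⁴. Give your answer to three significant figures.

Irradiance scales as 1/d², so S = 1365 W m⁻² × (1/4.26)² = 75.22 W m⁻².
Only a fraction (1−α) is absorbed and it's spread over 4πR², so ΔF = (1−α)ΔS/4 = 0.3843 W m⁻².

0.384 W m⁻²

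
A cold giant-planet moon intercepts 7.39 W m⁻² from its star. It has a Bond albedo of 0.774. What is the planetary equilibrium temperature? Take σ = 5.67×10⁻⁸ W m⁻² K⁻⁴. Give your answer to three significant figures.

Absorbed flux (global mean): S(1−α)/4 = 7.390·0.226/4 = 0.4175 W m⁻².
In equilibrium σT⁴ equals this, so T = 52.09 K.

52.1 K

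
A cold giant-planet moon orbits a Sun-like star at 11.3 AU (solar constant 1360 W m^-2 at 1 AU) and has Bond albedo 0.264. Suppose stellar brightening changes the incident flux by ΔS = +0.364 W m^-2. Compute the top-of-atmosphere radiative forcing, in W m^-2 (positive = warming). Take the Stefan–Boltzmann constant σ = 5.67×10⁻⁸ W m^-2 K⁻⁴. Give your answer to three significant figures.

By the inverse-square law, S = 1360/11.3² = 10.65 W m^-2.
ΔF = Δ[S(1−α)]/4 = (1−0.264)·+0.364/4 = 0.06698 W m^-2.

0.0670 W m^-2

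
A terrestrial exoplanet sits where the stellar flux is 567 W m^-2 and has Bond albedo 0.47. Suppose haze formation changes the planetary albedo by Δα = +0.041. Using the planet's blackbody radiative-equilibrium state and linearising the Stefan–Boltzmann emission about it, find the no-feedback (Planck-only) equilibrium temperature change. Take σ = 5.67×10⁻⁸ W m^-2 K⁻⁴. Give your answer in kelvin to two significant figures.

-3.7 kelvin

Reference equilibrium: T_e = [S(1−α)/(4σ)]^(1/4) = 190.8 K.
TOA radiative forcing: ΔF = −S·Δα/4 = −567.0·(+0.041)/4 = -5.812 W m^-2.
Linearising σT⁴ gives d(σT⁴)/dT = 4σT_e³ = 1.575 W m^-2 per K.
ΔT₀ = ΔF/λ_P = -5.812/1.575 = -3.69 K.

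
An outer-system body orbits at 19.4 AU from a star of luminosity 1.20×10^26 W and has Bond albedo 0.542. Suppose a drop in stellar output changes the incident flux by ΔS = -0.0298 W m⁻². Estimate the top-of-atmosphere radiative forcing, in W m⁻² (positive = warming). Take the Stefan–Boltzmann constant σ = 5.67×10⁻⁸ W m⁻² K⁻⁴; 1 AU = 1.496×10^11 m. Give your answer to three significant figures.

-0.00341 W m⁻²

d = 19.4 × 1.496×10^11 m = 2.902×10^12 m.
S = L/(4πd²) = 1.134 W m⁻².
ΔF = Δ[S(1−α)]/4 = (1−0.542)·-0.0298/4 = -0.003412 W m⁻².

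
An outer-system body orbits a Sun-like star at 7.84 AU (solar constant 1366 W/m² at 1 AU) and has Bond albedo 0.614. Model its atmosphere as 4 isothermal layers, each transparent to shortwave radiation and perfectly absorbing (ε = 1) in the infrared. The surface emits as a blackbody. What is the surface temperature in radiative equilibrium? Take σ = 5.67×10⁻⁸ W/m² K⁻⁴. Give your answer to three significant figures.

Flux at the orbit: S = 1366/(7.84)² = 22.22 W/m².
Top-of-atmosphere balance: σT_e⁴ = S(1−α)/4 = 2.145 W/m² → T_e = 78.42 K.
For an N-layer opaque stack, T_s⁴ = (N+1)T_e⁴, hence T_s = (5)^(1/4)×78.42 K = 117.3 K.

117 K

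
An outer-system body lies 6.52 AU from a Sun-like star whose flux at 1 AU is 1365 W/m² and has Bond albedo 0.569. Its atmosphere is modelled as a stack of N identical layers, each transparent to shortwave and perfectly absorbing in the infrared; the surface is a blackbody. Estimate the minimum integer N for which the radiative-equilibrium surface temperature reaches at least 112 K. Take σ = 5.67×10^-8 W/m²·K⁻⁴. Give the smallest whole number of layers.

2

By the inverse-square law, S = 1365/6.52² = 32.11 W/m².
OLR = S(1−α)/4 = 3.460 W/m²; the top layer radiates at T_e = 88.38 K.
Since T_s⁴ = (N+1)T_e⁴, we need N ≥ (T_s/T_e)⁴ − 1 = 1.579.
The minimum whole number is N = 2.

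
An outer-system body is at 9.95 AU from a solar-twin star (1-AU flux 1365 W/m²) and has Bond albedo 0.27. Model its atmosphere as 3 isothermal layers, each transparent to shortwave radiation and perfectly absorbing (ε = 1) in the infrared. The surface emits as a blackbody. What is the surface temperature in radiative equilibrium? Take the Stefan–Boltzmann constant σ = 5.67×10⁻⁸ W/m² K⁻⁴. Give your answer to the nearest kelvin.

115 kelvin

Irradiance scales as 1/d², so S = 1365 W/m² × (1/9.95)² = 13.79 W/m².
OLR = S(1−α)/4 = 2.516 W/m²; the top layer radiates at T_e = 81.62 K.
With N = 3 opaque layers, T_s = (N+1)^(1/4)·T_e = 4^(1/4)·81.62 = 115.4 K.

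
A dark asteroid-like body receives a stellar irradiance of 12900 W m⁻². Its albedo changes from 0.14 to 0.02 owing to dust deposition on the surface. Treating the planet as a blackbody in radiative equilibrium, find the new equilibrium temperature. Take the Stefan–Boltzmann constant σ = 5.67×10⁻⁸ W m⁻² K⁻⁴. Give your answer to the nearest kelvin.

486 K

New equilibrium: T₂ = [(1−0.02)·12900/(4σ)]^(1/4) = 485.9 K.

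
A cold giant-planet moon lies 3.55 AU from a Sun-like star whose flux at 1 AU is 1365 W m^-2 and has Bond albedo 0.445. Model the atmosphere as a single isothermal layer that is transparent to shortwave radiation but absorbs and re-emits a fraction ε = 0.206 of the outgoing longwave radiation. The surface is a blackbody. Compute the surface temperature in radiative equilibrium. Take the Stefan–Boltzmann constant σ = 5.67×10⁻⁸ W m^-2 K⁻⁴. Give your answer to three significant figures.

Flux at the orbit: S = 1365/(3.55)² = 108.3 W m^-2.
Effective emission temperature (TOA balance): σT_e⁴ = S(1−α)/4 = 15.03 W m^-2 → T_e = 127.6 K.
For a single slab of emissivity ε, T_s⁴ = 2T_e⁴/(2−ε); thus T_s = 127.6·(1.115)^(1/4) = 131.1 K.

131 kelvin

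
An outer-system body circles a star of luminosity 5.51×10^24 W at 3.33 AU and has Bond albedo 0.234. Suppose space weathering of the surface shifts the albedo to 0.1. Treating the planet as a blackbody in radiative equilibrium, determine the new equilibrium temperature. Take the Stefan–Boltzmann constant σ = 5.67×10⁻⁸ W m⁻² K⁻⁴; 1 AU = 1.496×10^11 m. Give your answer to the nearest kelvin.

51 K

Orbital distance: d = 3.33 AU = 4.982×10^11 m.
S = L/(4πd²) = 1.767 W m⁻².
New equilibrium: T₂ = [(1−0.1)·1.767/(4σ)]^(1/4) = 51.46 K.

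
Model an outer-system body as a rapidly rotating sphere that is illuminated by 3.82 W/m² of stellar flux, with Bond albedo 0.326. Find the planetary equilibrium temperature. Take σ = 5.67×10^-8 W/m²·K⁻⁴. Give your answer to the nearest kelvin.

58 K

Averaging over the sphere, the absorbed flux is S(1−α)/4 = 0.6437 W/m².
In equilibrium σT⁴ equals this, so T = 58.05 K.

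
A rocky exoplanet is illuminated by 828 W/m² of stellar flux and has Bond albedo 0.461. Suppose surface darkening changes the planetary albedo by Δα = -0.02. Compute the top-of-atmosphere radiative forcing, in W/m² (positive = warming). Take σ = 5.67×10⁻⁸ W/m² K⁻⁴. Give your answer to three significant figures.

ΔF = −(S/4)Δα = −(828.0/4)×(-0.02) = 4.140 W/m².

4.14 W/m²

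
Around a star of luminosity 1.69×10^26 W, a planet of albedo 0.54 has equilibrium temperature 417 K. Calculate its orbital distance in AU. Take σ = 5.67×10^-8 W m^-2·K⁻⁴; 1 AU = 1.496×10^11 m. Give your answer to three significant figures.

Required flux: S = 4σT⁴/(1−α) = 14910 W m^-2.
S = L/(4πd²) → d = √(L/4πS) = √(1.69×10^26/(4π·14910)) = 3.003×10^10 m = 0.2008 AU.

0.201 AU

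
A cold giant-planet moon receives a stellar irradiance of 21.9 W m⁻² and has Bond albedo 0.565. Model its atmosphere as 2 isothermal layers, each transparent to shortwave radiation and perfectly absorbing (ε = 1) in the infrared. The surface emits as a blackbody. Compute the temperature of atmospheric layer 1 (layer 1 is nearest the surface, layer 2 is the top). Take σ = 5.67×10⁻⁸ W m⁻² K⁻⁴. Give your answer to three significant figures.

95.7 K

The effective emission temperature is T_e = [S(1−α)/(4σ)]^¼ = 80.50 K.
Each opaque layer satisfies 2T_j⁴ = T_{j−1}⁴ + T_{j+1}⁴, giving T_k⁴ = (N+1−k)T_e⁴.
T_1 = (2)^(1/4)·80.50 = 95.74 K.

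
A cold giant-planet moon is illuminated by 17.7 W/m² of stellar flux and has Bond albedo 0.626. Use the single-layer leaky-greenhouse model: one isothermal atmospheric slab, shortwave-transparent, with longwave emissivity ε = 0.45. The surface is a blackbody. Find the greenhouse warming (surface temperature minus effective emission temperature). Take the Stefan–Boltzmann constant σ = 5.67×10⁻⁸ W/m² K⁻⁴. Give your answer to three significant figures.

4.84 K

The planet radiates to space at T_e = [S(1−α)/(4σ)]^(1/4) = 73.50 K.
Surface balance with a leaky layer gives σT_s⁴ = σT_e⁴·2/(2−ε), so T_s = T_e·[2/(2−0.45)]^(1/4) = 78.34 K.
Greenhouse warming: T_s − T_e = 4.836 K.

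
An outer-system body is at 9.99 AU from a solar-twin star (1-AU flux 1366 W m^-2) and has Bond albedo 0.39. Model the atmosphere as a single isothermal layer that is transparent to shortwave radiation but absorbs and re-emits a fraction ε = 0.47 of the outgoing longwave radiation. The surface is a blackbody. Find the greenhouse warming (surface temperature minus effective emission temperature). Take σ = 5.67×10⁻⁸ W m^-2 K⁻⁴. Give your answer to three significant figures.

5.40 K

Irradiance scales as 1/d², so S = 1366 W m^-2 × (1/9.99)² = 13.69 W m^-2.
At the top of the atmosphere, σT_e⁴ = S(1−α)/4 = 2.087 W m^-2, giving T_e = 77.89 K.
For a single slab of emissivity ε, T_s⁴ = 2T_e⁴/(2−ε); thus T_s = 77.89·(1.307)^(1/4) = 83.29 K.
Greenhouse warming: T_s − T_e = 5.395 K.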